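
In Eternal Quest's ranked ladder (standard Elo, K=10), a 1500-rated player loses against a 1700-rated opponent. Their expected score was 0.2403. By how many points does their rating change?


Elo update: delta = K * (S - Ea), where S = 0 (loses)
S - Ea = 0 - 0.2403 = -0.2403
Rating change = 10 * -0.2403
= -2.40

-2.40 rating points


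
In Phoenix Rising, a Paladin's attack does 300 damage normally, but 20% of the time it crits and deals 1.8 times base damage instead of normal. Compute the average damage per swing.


E[dmg] = base * (1 + crit_chance * (crit_mult - 1))
cc as decimal = 20/100 = 0.2
cm - 1 = 1.8 - 1 = 0.8
Bonus factor = 0.2 * 0.8 = 0.16
Total multiplier = 1 + 0.16 = 1.16
Expected damage = 300 * 1.16 = 348.00

348.00 damage


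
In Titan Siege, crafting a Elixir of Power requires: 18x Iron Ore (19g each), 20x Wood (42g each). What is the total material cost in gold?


Cost breakdown:
  Iron Ore: 18 * 19 = 342
  Wood: 20 * 42 = 840
Total = 342 + 840 = 1182

1182 gold


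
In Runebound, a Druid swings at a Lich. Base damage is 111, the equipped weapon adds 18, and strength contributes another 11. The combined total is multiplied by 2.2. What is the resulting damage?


Sum base + weapon + str = 111 + 18 + 11 = 140
Multiply by 2.2:
140 * 2.2 = 308.0

308.0 damage


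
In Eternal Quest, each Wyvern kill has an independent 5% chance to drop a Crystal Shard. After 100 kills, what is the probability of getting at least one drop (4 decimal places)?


P(at least one) = 1 - P(none) = 1 - (1-p)^n
p = 5/100 = 0.05
1 - p = 0.95
(1 - p)^100 = 0.95^100 = 0.005921
P(at least one) = 1 - 0.005921 = 0.9941

0.9941


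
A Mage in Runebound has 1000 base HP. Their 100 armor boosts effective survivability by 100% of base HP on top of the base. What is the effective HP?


EHP = 1000 * (1 + 100/100)
= 1000 * (1 + 1.0)
= 1000 * 2.0
= 2000.0

2000.0 EHP


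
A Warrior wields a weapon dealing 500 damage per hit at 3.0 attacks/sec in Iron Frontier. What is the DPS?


DPS = damage * attack_speed
= 500 * 3.0
= 1500.0

1500.0 DPS


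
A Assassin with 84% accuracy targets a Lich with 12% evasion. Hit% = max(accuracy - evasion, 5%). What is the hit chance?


accuracy - evasion = 84 - 12 = 72
Apply floor: max(72, 5) = 72
Hit chance = 72%

72%


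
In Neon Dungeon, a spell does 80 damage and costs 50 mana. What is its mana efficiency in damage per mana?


Efficiency = damage / mana
= 80 / 50
= 1.60

1.60 dmg/mana


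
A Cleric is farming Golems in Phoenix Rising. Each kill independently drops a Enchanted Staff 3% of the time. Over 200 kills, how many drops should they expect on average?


Expected drops = kills * (drop_rate / 100)
= 200 * (3 / 100)
= 200 * 0.03
= 6.0

6.0 drops


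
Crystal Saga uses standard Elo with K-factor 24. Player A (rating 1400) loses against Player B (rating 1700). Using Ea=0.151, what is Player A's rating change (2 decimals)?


Elo update: delta = K * (S - Ea), where S = 0 (loses)
S - Ea = 0 - 0.151 = -0.151
Rating change = 24 * -0.151
= -3.62

-3.62 rating points


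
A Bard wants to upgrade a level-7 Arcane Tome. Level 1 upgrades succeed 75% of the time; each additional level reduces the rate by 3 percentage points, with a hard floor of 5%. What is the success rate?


raw_rate = 75 - 3 * (7 - 1)
= 75 - 3 * 6
= 75 - 18
= 57
Apply floor: max(57, 5) = 57%

57%


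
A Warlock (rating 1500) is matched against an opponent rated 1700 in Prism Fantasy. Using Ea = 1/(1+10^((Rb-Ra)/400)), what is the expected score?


Elo expected score: Ea = 1/(1 + 10^((Rb-Ra)/400))
Rb - Ra = 1700 - 1500 = 200
(Rb-Ra)/400 = 200/400 = 0.5
10^0.5 = 3.162278
Ea = 1/(1 + 3.162278) = 1/4.162278 = 0.2403

0.2403


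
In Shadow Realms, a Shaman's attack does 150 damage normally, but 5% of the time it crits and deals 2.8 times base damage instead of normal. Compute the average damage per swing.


E[dmg] = base * (1 + crit_chance * (crit_mult - 1))
cc as decimal = 5/100 = 0.05
cm - 1 = 2.8 - 1 = 1.8
Bonus factor = 0.05 * 1.8 = 0.09
Total multiplier = 1 + 0.09 = 1.09
Expected damage = 150 * 1.09 = 163.50

163.50 damage


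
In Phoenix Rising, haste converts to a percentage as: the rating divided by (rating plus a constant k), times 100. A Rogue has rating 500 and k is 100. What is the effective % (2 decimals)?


effective% = rating / (rating + k) * 100
= 500 / (500 + 100) * 100
= 500 / 600 * 100
= 0.833333 * 100
= 83.33%

83.33%


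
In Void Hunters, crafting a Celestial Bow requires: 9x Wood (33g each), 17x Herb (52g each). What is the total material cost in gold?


Cost breakdown:
  Wood: 9 * 33 = 297
  Herb: 17 * 52 = 884
Total = 297 + 884 = 1181

1181 gold


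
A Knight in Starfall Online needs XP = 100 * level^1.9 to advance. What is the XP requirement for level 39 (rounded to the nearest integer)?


XP = 100 * level^1.9
Substitute level = 39:
XP = 100 * 39^1.9
= 100 * 1054.4421
= 105444

105444 XP


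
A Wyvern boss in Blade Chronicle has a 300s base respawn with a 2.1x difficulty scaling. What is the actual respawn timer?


Respawn time = base * multiplier
= 300 * 2.1
= 630.0 seconds

630.0 seconds


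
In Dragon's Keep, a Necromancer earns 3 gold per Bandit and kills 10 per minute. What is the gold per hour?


Gold per minute = 3 * 10 = 30
Gold per hour = 30 * 60 = 1800

1800 gold/hour


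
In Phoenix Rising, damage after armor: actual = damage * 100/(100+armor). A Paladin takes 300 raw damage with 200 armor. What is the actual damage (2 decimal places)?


actual = 300 * 100 / (100 + 200)
= 300 * 100 / 300
= 30000 / 300
= 100.00

100.00 damage


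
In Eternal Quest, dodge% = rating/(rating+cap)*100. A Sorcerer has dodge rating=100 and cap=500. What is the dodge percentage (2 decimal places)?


dodge% = 100 / (100 + 500) * 100
= 100 / 600 * 100
= 0.166667 * 100
= 16.67%

16.67%


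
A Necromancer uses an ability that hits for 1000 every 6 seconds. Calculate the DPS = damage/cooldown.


DPS = damage / cooldown
= 1000 / 6
= 166.67

166.67 DPS


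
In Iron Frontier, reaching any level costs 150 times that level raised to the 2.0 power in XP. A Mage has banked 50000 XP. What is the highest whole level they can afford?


XP = 150 * level^2.0, so level = (XP / 150)^(1/2.0)
= (50000 / 150)^(1/2.0)
= 333.3333^0.5
= 18.2574
Floor: level = 18

level 18


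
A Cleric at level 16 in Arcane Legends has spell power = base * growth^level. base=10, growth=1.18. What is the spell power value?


value = base * growth^level
= 10 * 1.18^16
= 10 * 14.129023
= 141.29

141.29 spell power


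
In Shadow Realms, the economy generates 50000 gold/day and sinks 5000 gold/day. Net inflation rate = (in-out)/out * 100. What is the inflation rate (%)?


Net gold = 50000 - 5000 = 45000
Inflation rate = net / sunk * 100 = 45000 / 5000 * 100
= 9.0 * 100
= 900.00%

900.00%


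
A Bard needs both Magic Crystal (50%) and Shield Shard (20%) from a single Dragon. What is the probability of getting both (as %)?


For independent events, P(both) = P(A) * P(B)
= 50% * 20%
= 1000 / 100 %
= 10.0%

10.0%


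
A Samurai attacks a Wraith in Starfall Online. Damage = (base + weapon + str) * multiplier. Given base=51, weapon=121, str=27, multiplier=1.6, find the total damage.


Sum base + weapon + str = 51 + 121 + 27 = 199
Multiply by 1.6:
199 * 1.6 = 318.4

318.4 damage


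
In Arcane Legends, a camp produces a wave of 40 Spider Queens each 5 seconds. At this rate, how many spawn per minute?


Spawns per minute = count * (60 / interval)
= 40 * (60 / 5)
= 40 * 12.0
= 480.0

480.0 per minute


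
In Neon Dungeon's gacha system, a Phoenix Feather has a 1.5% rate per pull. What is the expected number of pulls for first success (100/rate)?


Expected pulls for a geometric distribution = 1/p = 100 / rate%
= 100 / 1.5
= 66.67

66.67 pulls


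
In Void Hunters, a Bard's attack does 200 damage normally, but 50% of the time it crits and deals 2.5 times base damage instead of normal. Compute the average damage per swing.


E[dmg] = base * (1 + crit_chance * (crit_mult - 1))
cc as decimal = 50/100 = 0.5
cm - 1 = 2.5 - 1 = 1.5
Bonus factor = 0.5 * 1.5 = 0.75
Total multiplier = 1 + 0.75 = 1.75
Expected damage = 200 * 1.75 = 350.00

350.00 damage


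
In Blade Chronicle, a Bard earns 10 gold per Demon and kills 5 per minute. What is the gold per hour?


Gold per minute = 10 * 5 = 50
Gold per hour = 50 * 60 = 3000

3000 gold/hour


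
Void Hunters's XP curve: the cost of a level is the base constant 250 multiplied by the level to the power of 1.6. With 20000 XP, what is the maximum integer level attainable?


XP = 250 * level^1.6, so level = (XP / 250)^(1/1.6)
= (20000 / 250)^(1/1.6)
= 80.0^0.625
= 15.4679
Floor: level = 15

level 15


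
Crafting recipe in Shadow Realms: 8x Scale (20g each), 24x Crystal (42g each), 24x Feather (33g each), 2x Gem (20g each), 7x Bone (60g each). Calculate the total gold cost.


Cost breakdown:
  Scale: 8 * 20 = 160
  Crystal: 24 * 42 = 1008
  Feather: 24 * 33 = 792
  Gem: 2 * 20 = 40
  Bone: 7 * 60 = 420
Total = 160 + 1008 + 792 + 40 + 420 = 2420

2420 gold


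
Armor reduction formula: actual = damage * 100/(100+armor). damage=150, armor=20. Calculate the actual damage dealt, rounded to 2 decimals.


actual = 150 * 100 / (100 + 20)
= 150 * 100 / 120
= 15000 / 120
= 125.00

125.00 damage


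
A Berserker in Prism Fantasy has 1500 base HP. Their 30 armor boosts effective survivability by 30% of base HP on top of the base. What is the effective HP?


EHP = 1500 * (1 + 30/100)
= 1500 * (1 + 0.3)
= 1500 * 1.3
= 1950.0

1950.0 EHP


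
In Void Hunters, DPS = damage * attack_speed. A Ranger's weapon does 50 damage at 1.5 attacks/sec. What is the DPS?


DPS = damage * attack_speed
= 50 * 1.5
= 75.0

75.0 DPS


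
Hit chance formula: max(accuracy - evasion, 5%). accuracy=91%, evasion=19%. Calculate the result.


accuracy - evasion = 91 - 19 = 72
Apply floor: max(72, 5) = 72
Hit chance = 72%

72%


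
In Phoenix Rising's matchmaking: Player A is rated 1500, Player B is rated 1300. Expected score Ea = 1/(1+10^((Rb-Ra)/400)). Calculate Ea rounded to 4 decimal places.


Elo expected score: Ea = 1/(1 + 10^((Rb-Ra)/400))
Rb - Ra = 1300 - 1500 = -200
(Rb-Ra)/400 = -200/400 = -0.5
10^-0.5 = 0.316228
Ea = 1/(1 + 0.316228) = 1/1.316228 = 0.7597

0.7597


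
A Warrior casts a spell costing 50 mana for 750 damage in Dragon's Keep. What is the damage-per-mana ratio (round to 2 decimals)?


Efficiency = damage / mana
= 750 / 50
= 15.00

15.00 dmg/mana


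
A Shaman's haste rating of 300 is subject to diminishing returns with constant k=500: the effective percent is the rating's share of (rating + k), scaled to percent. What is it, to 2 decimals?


effective% = rating / (rating + k) * 100
= 300 / (300 + 500) * 100
= 300 / 800 * 100
= 0.375 * 100
= 37.50%

37.50%


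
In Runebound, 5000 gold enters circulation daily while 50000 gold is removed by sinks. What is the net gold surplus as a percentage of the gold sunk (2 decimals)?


Net gold = 5000 - 50000 = -45000
Inflation rate = net / sunk * 100 = -45000 / 50000 * 100
= -0.9 * 100
= -90.00%

-90.00%


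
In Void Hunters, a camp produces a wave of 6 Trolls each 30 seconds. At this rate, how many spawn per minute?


Spawns per minute = count * (60 / interval)
= 6 * (60 / 30)
= 6 * 2.0
= 12.0

12.0 per minute


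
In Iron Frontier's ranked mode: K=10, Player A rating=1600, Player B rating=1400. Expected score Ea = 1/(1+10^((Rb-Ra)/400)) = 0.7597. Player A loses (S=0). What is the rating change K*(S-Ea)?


Elo update: delta = K * (S - Ea), where S = 0 (loses)
S - Ea = 0 - 0.7597 = -0.7597
Rating change = 10 * -0.7597
= -7.60

-7.60 rating points


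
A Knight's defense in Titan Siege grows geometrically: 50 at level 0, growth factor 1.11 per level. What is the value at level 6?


value = base * growth^level
= 50 * 1.11^6
= 50 * 1.870415
= 93.52

93.52 defense


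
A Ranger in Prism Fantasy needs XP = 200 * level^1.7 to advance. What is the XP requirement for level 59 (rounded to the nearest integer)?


XP = 200 * level^1.7
Substitute level = 59:
XP = 200 * 59^1.7
= 200 * 1024.3501
= 204870

204870 XP


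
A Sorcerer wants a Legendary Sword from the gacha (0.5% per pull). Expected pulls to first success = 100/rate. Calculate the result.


Expected pulls for a geometric distribution = 1/p = 100 / rate%
= 100 / 0.5
= 200.0

200.0 pulls


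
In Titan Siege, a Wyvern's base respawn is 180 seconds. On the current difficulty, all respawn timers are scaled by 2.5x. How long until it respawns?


Respawn time = base * multiplier
= 180 * 2.5
= 450.0 seconds

450.0 seconds


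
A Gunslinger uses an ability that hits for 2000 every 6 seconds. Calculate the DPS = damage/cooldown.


DPS = damage / cooldown
= 2000 / 6
= 333.33

333.33 DPS


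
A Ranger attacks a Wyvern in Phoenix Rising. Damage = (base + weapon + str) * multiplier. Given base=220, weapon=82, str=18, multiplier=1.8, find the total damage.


Sum base + weapon + str = 220 + 82 + 18 = 320
Multiply by 1.8:
320 * 1.8 = 576.0

576.0 damage


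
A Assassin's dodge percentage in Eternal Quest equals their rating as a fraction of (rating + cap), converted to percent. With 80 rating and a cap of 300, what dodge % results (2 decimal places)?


dodge% = 80 / (80 + 300) * 100
= 80 / 380 * 100
= 0.210526 * 100
= 21.05%

21.05%


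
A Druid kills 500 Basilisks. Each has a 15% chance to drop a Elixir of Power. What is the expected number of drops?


Expected drops = kills * (drop_rate / 100)
= 500 * (15 / 100)
= 500 * 0.15
= 75.0

75.0 drops


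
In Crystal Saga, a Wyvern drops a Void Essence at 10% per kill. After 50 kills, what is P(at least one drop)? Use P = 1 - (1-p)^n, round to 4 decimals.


P(at least one) = 1 - P(none) = 1 - (1-p)^n
p = 10/100 = 0.1
1 - p = 0.9
(1 - p)^50 = 0.9^50 = 0.005154
P(at least one) = 1 - 0.005154 = 0.9948

0.9948


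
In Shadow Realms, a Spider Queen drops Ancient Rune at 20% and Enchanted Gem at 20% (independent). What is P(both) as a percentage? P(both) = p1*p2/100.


For independent events, P(both) = P(A) * P(B)
= 20% * 20%
= 400 / 100 %
= 4.0%

4.0%


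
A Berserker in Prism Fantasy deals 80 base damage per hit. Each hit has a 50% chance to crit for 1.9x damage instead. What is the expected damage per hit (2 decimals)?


E[dmg] = base * (1 + crit_chance * (crit_mult - 1))
cc as decimal = 50/100 = 0.5
cm - 1 = 1.9 - 1 = 0.9
Bonus factor = 0.5 * 0.9 = 0.45
Total multiplier = 1 + 0.45 = 1.45
Expected damage = 80 * 1.45 = 116.00

116.00 damage


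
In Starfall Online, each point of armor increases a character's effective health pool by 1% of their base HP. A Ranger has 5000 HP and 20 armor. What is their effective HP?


EHP = 5000 * (1 + 20/100)
= 5000 * (1 + 0.2)
= 5000 * 1.2
= 6000.0

6000.0 EHP


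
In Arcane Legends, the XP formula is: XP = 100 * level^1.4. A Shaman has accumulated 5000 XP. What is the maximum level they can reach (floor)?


XP = 100 * level^1.4, so level = (XP / 100)^(1/1.4)
= (5000 / 100)^(1/1.4)
= 50.0^0.7143
= 16.3512
Floor: level = 16

level 16


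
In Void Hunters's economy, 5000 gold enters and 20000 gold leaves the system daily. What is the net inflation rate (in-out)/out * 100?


Net gold = 5000 - 20000 = -15000
Inflation rate = net / sunk * 100 = -15000 / 20000 * 100
= -0.75 * 100
= -75.00%

-75.00%


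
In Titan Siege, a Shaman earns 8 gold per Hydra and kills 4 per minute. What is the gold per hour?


Gold per minute = 8 * 4 = 32
Gold per hour = 32 * 60 = 1920

1920 gold/hour


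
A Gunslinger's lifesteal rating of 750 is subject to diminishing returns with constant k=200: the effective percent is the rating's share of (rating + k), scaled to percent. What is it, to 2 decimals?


effective% = rating / (rating + k) * 100
= 750 / (750 + 200) * 100
= 750 / 950 * 100
= 0.789474 * 100
= 78.95%

78.95%


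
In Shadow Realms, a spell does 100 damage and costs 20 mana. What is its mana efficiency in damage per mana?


Efficiency = damage / mana
= 100 / 20
= 5.00

5.00 dmg/mana


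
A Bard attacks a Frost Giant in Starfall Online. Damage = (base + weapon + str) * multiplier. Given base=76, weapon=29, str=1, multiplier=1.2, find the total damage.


Sum base + weapon + str = 76 + 29 + 1 = 106
Multiply by 1.2:
106 * 1.2 = 127.2

127.2 damage


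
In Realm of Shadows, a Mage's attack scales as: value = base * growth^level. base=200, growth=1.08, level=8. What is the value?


value = base * growth^level
= 200 * 1.08^8
= 200 * 1.85093
= 370.19

370.19 attack


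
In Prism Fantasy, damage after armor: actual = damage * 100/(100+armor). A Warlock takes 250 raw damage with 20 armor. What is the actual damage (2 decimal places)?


actual = 250 * 100 / (100 + 20)
= 250 * 100 / 120
= 25000 / 120
= 208.33

208.33 damage


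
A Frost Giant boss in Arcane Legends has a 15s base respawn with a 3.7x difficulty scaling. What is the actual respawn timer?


Respawn time = base * multiplier
= 15 * 3.7
= 55.5 seconds

55.5 seconds


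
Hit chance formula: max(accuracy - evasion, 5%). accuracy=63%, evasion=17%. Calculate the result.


accuracy - evasion = 63 - 17 = 46
Apply floor: max(46, 5) = 46
Hit chance = 46%

46%


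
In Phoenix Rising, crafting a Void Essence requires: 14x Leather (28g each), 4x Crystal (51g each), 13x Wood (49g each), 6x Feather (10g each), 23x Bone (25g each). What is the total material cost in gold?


Cost breakdown:
  Leather: 14 * 28 = 392
  Crystal: 4 * 51 = 204
  Wood: 13 * 49 = 637
  Feather: 6 * 10 = 60
  Bone: 23 * 25 = 575
Total = 392 + 204 + 637 + 60 + 575 = 1868

1868 gold


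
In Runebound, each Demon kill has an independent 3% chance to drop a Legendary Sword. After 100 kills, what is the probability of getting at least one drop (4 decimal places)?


P(at least one) = 1 - P(none) = 1 - (1-p)^n
p = 3/100 = 0.03
1 - p = 0.97
(1 - p)^100 = 0.97^100 = 0.047553
P(at least one) = 1 - 0.047553 = 0.9524

0.9524


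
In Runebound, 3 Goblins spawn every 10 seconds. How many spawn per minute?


Spawns per minute = count * (60 / interval)
= 3 * (60 / 10)
= 3 * 6.0
= 18.0

18.0 per minute


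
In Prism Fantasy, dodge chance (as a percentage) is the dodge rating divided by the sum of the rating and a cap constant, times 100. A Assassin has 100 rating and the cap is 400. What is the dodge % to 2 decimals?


dodge% = 100 / (100 + 400) * 100
= 100 / 500 * 100
= 0.2 * 100
= 20.00%

20.00%


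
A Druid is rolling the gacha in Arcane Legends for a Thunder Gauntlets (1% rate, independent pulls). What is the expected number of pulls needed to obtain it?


Expected pulls for a geometric distribution = 1/p = 100 / rate%
= 100 / 1
= 100.0

100.0 pulls


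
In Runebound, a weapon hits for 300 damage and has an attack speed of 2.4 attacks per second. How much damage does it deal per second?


DPS = damage * attack_speed
= 300 * 2.4
= 720.0

720.0 DPS


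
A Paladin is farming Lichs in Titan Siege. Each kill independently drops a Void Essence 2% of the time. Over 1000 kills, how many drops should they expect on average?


Expected drops = kills * (drop_rate / 100)
= 1000 * (2 / 100)
= 1000 * 0.02
= 20.0

20.0 drops


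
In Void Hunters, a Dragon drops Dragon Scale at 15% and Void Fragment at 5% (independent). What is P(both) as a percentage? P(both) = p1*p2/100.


For independent events, P(both) = P(A) * P(B)
= 15% * 5%
= 75 / 100 %
= 0.75%

0.75%


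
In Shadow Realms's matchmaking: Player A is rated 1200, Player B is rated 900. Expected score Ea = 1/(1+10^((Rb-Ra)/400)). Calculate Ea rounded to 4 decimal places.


Elo expected score: Ea = 1/(1 + 10^((Rb-Ra)/400))
Rb - Ra = 900 - 1200 = -300
(Rb-Ra)/400 = -300/400 = -0.75
10^-0.75 = 0.177828
Ea = 1/(1 + 0.177828) = 1/1.177828 = 0.8490

0.8490


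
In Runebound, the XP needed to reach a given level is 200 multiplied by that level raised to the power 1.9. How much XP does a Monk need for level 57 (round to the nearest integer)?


XP = 200 * level^1.9
Substitute level = 57:
XP = 200 * 57^1.9
= 200 * 2168.514
= 433703

433703 XP


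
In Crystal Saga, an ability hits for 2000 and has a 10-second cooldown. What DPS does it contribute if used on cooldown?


DPS = damage / cooldown
= 2000 / 10
= 200.00

200.00 DPS


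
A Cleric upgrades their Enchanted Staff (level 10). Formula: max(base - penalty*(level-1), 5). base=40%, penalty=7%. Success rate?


raw_rate = 40 - 7 * (10 - 1)
= 40 - 7 * 9
= 40 - 63
= -23
Apply floor: max(-23, 5) = 5%

5%


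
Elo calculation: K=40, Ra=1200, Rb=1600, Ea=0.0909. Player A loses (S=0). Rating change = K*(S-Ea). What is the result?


Elo update: delta = K * (S - Ea), where S = 0 (loses)
S - Ea = 0 - 0.0909 = -0.0909
Rating change = 40 * -0.0909
= -3.64

-3.64 rating points


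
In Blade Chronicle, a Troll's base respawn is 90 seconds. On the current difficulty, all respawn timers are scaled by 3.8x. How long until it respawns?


Respawn time = base * multiplier
= 90 * 3.8
= 342.0 seconds

342.0 seconds


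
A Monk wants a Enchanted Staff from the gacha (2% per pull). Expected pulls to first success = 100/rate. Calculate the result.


Expected pulls for a geometric distribution = 1/p = 100 / rate%
= 100 / 2
= 50.0

50.0 pulls


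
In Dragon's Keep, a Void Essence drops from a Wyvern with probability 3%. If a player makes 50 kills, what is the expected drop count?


Expected drops = kills * (drop_rate / 100)
= 50 * (3 / 100)
= 50 * 0.03
= 1.5

1.5 drops


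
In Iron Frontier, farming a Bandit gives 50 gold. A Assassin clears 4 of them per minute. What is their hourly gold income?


Gold per minute = 50 * 4 = 200
Gold per hour = 200 * 60 = 12000

12000 gold/hour


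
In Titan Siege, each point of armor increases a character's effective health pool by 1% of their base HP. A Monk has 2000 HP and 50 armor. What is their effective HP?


EHP = 2000 * (1 + 50/100)
= 2000 * (1 + 0.5)
= 2000 * 1.5
= 3000.0

3000.0 EHP


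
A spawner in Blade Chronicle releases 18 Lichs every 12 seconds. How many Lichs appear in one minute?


Spawns per minute = count * (60 / interval)
= 18 * (60 / 12)
= 18 * 5.0
= 90.0

90.0 per minute


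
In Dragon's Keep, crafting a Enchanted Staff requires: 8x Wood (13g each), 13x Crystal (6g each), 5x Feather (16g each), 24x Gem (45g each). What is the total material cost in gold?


Cost breakdown:
  Wood: 8 * 13 = 104
  Crystal: 13 * 6 = 78
  Feather: 5 * 16 = 80
  Gem: 24 * 45 = 1080
Total = 104 + 78 + 80 + 1080 = 1342

1342 gold


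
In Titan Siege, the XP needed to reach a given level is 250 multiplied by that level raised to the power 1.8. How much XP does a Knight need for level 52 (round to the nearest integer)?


XP = 250 * level^1.8
Substitute level = 52:
XP = 250 * 52^1.8
= 250 * 1226.8911
= 306723

306723 XP


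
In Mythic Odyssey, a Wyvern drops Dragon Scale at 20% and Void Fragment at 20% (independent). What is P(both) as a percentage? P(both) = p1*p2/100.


For independent events, P(both) = P(A) * P(B)
= 20% * 20%
= 400 / 100 %
= 4.0%

4.0%


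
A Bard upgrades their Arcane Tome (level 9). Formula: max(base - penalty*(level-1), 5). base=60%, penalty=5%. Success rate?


raw_rate = 60 - 5 * (9 - 1)
= 60 - 5 * 8
= 60 - 40
= 20
Apply floor: max(20, 5) = 20%

20%


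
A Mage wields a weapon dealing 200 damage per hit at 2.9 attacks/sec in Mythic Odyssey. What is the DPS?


DPS = damage * attack_speed
= 200 * 2.9
= 580.0

580.0 DPS


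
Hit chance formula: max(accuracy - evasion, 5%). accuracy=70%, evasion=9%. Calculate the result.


accuracy - evasion = 70 - 9 = 61
Apply floor: max(61, 5) = 61
Hit chance = 61%

61%


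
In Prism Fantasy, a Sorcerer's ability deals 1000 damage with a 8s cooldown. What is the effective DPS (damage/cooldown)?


DPS = damage / cooldown
= 1000 / 8
= 125.00

125.00 DPS


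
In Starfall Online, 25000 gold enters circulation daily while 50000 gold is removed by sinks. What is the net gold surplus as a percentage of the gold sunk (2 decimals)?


Net gold = 25000 - 50000 = -25000
Inflation rate = net / sunk * 100 = -25000 / 50000 * 100
= -0.5 * 100
= -50.00%

-50.00%


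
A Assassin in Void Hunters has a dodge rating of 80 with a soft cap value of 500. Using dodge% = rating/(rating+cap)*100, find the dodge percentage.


dodge% = 80 / (80 + 500) * 100
= 80 / 580 * 100
= 0.137931 * 100
= 13.79%

13.79%


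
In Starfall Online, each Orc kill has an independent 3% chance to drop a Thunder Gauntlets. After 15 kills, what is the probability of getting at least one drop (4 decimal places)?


P(at least one) = 1 - P(none) = 1 - (1-p)^n
p = 3/100 = 0.03
1 - p = 0.97
(1 - p)^15 = 0.97^15 = 0.633251
P(at least one) = 1 - 0.633251 = 0.3667

0.3667


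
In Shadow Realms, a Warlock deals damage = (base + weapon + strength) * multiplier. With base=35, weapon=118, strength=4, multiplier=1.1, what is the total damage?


Sum base + weapon + str = 35 + 118 + 4 = 157
Multiply by 1.1:
157 * 1.1 = 172.7

172.7 damage


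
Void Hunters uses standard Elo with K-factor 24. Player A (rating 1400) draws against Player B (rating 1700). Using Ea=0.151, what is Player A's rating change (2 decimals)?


Elo update: delta = K * (S - Ea), where S = 0.5 (draws)
S - Ea = 0.5 - 0.151 = 0.349
Rating change = 24 * 0.349
= 8.38

8.38 rating points


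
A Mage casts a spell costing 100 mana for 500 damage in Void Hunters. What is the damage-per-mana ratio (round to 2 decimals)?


Efficiency = damage / mana
= 500 / 100
= 5.00

5.00 dmg/mana


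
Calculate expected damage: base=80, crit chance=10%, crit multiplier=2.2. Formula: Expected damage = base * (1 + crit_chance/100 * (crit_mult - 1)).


E[dmg] = base * (1 + crit_chance * (crit_mult - 1))
cc as decimal = 10/100 = 0.1
cm - 1 = 2.2 - 1 = 1.2
Bonus factor = 0.1 * 1.2 = 0.12
Total multiplier = 1 + 0.12 = 1.12
Expected damage = 80 * 1.12 = 89.60

89.60 damage


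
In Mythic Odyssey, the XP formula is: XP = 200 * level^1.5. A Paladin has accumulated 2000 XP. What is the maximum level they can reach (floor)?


XP = 200 * level^1.5, so level = (XP / 200)^(1/1.5)
= (2000 / 200)^(1/1.5)
= 10.0^0.6667
= 4.6416
Floor: level = 4

level 4


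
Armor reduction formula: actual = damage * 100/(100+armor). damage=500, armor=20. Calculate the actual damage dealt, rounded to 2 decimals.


actual = 500 * 100 / (100 + 20)
= 500 * 100 / 120
= 50000 / 120
= 416.67

416.67 damage


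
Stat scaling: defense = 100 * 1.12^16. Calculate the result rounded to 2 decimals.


value = base * growth^level
= 100 * 1.12^16
= 100 * 6.130394
= 613.04

613.04 defense


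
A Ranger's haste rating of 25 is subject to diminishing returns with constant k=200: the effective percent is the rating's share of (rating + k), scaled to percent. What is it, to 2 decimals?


effective% = rating / (rating + k) * 100
= 25 / (25 + 200) * 100
= 25 / 225 * 100
= 0.111111 * 100
= 11.11%

11.11%


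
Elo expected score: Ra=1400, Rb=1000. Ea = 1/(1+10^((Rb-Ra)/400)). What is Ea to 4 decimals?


Elo expected score: Ea = 1/(1 + 10^((Rb-Ra)/400))
Rb - Ra = 1000 - 1400 = -400
(Rb-Ra)/400 = -400/400 = -1.0
10^-1.0 = 0.1
Ea = 1/(1 + 0.1) = 1/1.1 = 0.9091

0.9091


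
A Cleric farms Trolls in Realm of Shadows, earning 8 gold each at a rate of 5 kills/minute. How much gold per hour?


Gold per minute = 8 * 5 = 40
Gold per hour = 40 * 60 = 2400

2400 gold/hour


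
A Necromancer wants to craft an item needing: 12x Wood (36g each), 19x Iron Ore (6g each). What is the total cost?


Cost breakdown:
  Wood: 12 * 36 = 432
  Iron Ore: 19 * 6 = 114
Total = 432 + 114 = 546

546 gold


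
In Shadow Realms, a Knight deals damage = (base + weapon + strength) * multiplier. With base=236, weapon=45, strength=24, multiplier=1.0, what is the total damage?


Sum base + weapon + str = 236 + 45 + 24 = 305
Multiply by 1.0:
305 * 1.0 = 305.0

305.0 damage


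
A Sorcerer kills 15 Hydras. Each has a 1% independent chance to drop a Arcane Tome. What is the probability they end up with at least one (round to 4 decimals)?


P(at least one) = 1 - P(none) = 1 - (1-p)^n
p = 1/100 = 0.01
1 - p = 0.99
(1 - p)^15 = 0.99^15 = 0.860058
P(at least one) = 1 - 0.860058 = 0.1399

0.1399


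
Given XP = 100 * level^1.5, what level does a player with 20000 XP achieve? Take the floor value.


XP = 100 * level^1.5, so level = (XP / 100)^(1/1.5)
= (20000 / 100)^(1/1.5)
= 200.0^0.6667
= 34.1995
Floor: level = 34

level 34


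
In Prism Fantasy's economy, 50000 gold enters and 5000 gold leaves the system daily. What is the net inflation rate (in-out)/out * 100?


Net gold = 50000 - 5000 = 45000
Inflation rate = net / sunk * 100 = 45000 / 5000 * 100
= 9.0 * 100
= 900.00%

900.00%


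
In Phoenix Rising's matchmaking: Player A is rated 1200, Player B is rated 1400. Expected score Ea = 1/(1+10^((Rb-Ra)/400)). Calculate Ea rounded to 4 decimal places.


Elo expected score: Ea = 1/(1 + 10^((Rb-Ra)/400))
Rb - Ra = 1400 - 1200 = 200
(Rb-Ra)/400 = 200/400 = 0.5
10^0.5 = 3.162278
Ea = 1/(1 + 3.162278) = 1/4.162278 = 0.2403

0.2403


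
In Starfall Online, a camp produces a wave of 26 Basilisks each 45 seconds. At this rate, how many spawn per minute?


Spawns per minute = count * (60 / interval)
= 26 * (60 / 45)
= 26 * 1.3333
= 34.67

34.67 per minute


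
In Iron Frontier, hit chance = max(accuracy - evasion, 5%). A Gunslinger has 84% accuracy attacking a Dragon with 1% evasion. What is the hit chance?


accuracy - evasion = 84 - 1 = 83
Apply floor: max(83, 5) = 83
Hit chance = 83%

83%


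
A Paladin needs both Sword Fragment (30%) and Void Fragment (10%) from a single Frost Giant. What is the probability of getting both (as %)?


For independent events, P(both) = P(A) * P(B)
= 30% * 10%
= 300 / 100 %
= 3.0%

3.0%


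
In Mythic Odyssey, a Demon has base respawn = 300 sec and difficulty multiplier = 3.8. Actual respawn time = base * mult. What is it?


Respawn time = base * multiplier
= 300 * 3.8
= 1140.0 seconds

1140.0 seconds


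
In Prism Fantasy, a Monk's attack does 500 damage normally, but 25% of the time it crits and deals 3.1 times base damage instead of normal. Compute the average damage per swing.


E[dmg] = base * (1 + crit_chance * (crit_mult - 1))
cc as decimal = 25/100 = 0.25
cm - 1 = 3.1 - 1 = 2.1
Bonus factor = 0.25 * 2.1 = 0.525
Total multiplier = 1 + 0.525 = 1.525
Expected damage = 500 * 1.525 = 762.50

762.50 damage


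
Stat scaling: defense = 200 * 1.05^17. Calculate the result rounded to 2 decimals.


value = base * growth^level
= 200 * 1.05^17
= 200 * 2.292018
= 458.40

458.40 defense


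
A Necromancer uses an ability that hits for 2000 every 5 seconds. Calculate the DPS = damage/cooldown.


DPS = damage / cooldown
= 2000 / 5
= 400.00

400.00 DPS


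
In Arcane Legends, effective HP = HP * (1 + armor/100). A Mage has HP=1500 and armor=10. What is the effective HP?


EHP = 1500 * (1 + 10/100)
= 1500 * (1 + 0.1)
= 1500 * 1.1
= 1650.0

1650.0 EHP


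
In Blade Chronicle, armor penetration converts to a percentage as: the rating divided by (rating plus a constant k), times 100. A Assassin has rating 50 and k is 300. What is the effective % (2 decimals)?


effective% = rating / (rating + k) * 100
= 50 / (50 + 300) * 100
= 50 / 350 * 100
= 0.142857 * 100
= 14.29%

14.29%


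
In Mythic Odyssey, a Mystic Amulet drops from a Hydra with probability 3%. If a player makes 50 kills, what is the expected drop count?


Expected drops = kills * (drop_rate / 100)
= 50 * (3 / 100)
= 50 * 0.03
= 1.5

1.5 drops


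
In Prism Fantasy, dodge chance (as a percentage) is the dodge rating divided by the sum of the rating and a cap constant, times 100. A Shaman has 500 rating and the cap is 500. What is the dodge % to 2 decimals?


dodge% = 500 / (500 + 500) * 100
= 500 / 1000 * 100
= 0.5 * 100
= 50.00%

50.00%


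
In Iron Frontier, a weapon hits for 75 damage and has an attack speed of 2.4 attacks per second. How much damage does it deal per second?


DPS = damage * attack_speed
= 75 * 2.4
= 180.0

180.0 DPS


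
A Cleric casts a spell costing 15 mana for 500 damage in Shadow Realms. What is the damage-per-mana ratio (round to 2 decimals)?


Efficiency = damage / mana
= 500 / 15
= 33.33

33.33 dmg/mana


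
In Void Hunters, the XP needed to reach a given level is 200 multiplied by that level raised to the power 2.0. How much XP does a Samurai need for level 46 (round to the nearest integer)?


XP = 200 * level^2.0
Substitute level = 46:
XP = 200 * 46^2.0
= 200 * 2116.0
= 423200

423200 XP


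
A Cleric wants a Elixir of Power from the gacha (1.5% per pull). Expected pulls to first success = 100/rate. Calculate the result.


Expected pulls for a geometric distribution = 1/p = 100 / rate%
= 100 / 1.5
= 66.67

66.67 pulls


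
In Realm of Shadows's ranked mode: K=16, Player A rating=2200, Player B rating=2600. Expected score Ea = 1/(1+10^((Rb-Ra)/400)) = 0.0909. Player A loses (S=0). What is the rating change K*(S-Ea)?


Elo update: delta = K * (S - Ea), where S = 0 (loses)
S - Ea = 0 - 0.0909 = -0.0909
Rating change = 16 * -0.0909
= -1.45

-1.45 rating points


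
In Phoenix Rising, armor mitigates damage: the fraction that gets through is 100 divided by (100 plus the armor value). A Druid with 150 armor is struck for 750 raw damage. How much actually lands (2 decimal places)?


actual = 750 * 100 / (100 + 150)
= 750 * 100 / 250
= 75000 / 250
= 300.00

300.00 damage


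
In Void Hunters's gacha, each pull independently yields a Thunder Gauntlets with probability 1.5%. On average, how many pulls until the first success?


Expected pulls for a geometric distribution = 1/p = 100 / rate%
= 100 / 1.5
= 66.67

66.67 pulls


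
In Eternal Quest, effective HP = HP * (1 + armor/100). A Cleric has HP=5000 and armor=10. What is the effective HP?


EHP = 5000 * (1 + 10/100)
= 5000 * (1 + 0.1)
= 5000 * 1.1
= 5500.0

5500.0 EHP


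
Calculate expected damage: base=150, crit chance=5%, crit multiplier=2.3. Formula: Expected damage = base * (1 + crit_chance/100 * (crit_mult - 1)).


E[dmg] = base * (1 + crit_chance * (crit_mult - 1))
cc as decimal = 5/100 = 0.05
cm - 1 = 2.3 - 1 = 1.3
Bonus factor = 0.05 * 1.3 = 0.065
Total multiplier = 1 + 0.065 = 1.065
Expected damage = 150 * 1.065 = 159.75

159.75 damage


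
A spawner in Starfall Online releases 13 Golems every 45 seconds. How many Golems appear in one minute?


Spawns per minute = count * (60 / interval)
= 13 * (60 / 45)
= 13 * 1.3333
= 17.33

17.33 per minute


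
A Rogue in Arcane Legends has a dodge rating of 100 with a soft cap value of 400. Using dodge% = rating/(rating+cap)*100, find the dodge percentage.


dodge% = 100 / (100 + 400) * 100
= 100 / 500 * 100
= 0.2 * 100
= 20.00%

20.00%


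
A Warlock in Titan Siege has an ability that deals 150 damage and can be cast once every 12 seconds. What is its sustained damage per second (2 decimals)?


DPS = damage / cooldown
= 150 / 12
= 12.50

12.50 DPS


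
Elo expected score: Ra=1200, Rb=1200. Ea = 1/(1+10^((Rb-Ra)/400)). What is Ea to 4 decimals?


Elo expected score: Ea = 1/(1 + 10^((Rb-Ra)/400))
Rb - Ra = 1200 - 1200 = 0
(Rb-Ra)/400 = 0/400 = 0.0
10^0.0 = 1.0
Ea = 1/(1 + 1.0) = 1/2.0 = 0.5000

0.5000


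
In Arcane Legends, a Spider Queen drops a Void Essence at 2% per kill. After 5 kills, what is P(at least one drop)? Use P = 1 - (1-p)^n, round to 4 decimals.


P(at least one) = 1 - P(none) = 1 - (1-p)^n
p = 2/100 = 0.02
1 - p = 0.98
(1 - p)^5 = 0.98^5 = 0.903921
P(at least one) = 1 - 0.903921 = 0.0961

0.0961


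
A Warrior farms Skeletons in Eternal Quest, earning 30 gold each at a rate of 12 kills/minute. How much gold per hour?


Gold per minute = 30 * 12 = 360
Gold per hour = 360 * 60 = 21600

21600 gold/hour


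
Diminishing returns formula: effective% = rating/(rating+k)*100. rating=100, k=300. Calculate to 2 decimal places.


effective% = rating / (rating + k) * 100
= 100 / (100 + 300) * 100
= 100 / 400 * 100
= 0.25 * 100
= 25.00%

25.00%


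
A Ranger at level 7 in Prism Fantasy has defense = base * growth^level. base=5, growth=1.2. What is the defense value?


value = base * growth^level
= 5 * 1.2^7
= 5 * 3.583181
= 17.92

17.92 defense


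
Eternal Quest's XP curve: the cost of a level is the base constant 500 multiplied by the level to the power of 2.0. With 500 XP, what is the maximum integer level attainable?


XP = 500 * level^2.0, so level = (XP / 500)^(1/2.0)
= (500 / 500)^(1/2.0)
= 1.0^0.5
= 1.0
Floor: level = 1

level 1


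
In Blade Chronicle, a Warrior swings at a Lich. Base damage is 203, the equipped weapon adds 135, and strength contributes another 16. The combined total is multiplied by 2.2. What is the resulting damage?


Sum base + weapon + str = 203 + 135 + 16 = 354
Multiply by 2.2:
354 * 2.2 = 778.8

778.8 damage


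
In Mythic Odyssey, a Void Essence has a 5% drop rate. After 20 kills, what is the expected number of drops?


Expected drops = kills * (drop_rate / 100)
= 20 * (5 / 100)
= 20 * 0.05
= 1.0

1.0 drops


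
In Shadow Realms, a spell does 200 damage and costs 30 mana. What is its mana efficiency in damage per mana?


Efficiency = damage / mana
= 200 / 30
= 6.67

6.67 dmg/mana


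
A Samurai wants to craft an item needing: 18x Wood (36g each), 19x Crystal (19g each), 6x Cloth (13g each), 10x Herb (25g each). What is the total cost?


Cost breakdown:
  Wood: 18 * 36 = 648
  Crystal: 19 * 19 = 361
  Cloth: 6 * 13 = 78
  Herb: 10 * 25 = 250
Total = 648 + 361 + 78 + 250 = 1337

1337 gold


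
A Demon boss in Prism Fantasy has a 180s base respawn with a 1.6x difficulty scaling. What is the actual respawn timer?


Respawn time = base * multiplier
= 180 * 1.6
= 288.0 seconds

288.0 seconds


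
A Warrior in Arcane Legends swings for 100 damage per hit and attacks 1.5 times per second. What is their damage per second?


DPS = damage * attack_speed
= 100 * 1.5
= 150.0

150.0 DPS


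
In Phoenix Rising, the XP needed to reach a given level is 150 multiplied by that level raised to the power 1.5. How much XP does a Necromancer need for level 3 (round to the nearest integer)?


XP = 150 * level^1.5
Substitute level = 3:
XP = 150 * 3^1.5
= 150 * 5.1962
= 779

779 XP


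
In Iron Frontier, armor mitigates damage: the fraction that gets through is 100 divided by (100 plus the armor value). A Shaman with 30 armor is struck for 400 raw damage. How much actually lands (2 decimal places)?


actual = 400 * 100 / (100 + 30)
= 400 * 100 / 130
= 40000 / 130
= 307.69

307.69 damage


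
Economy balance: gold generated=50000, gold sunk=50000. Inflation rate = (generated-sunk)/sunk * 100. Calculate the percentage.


Net gold = 50000 - 50000 = 0
Inflation rate = net / sunk * 100 = 0 / 50000 * 100
= 0.0 * 100
= 0.00%

0.00%


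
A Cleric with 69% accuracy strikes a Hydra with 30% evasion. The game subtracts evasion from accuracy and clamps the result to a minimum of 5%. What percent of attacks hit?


accuracy - evasion = 69 - 30 = 39
Apply floor: max(39, 5) = 39
Hit chance = 39%

39%


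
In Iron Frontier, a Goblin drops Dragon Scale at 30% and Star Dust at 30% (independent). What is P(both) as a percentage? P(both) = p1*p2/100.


For independent events, P(both) = P(A) * P(B)
= 30% * 30%
= 900 / 100 %
= 9.0%

9.0%


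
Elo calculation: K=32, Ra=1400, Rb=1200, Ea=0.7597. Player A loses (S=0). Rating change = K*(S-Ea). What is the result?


Elo update: delta = K * (S - Ea), where S = 0 (loses)
S - Ea = 0 - 0.7597 = -0.7597
Rating change = 32 * -0.7597
= -24.31

-24.31 rating points
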